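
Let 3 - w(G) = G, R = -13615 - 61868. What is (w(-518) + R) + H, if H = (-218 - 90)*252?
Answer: -152578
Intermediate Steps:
R = -75483
w(G) = 3 - G
H = -77616 (H = -308*252 = -77616)
(w(-518) + R) + H = ((3 - 1*(-518)) - 75483) - 77616 = ((3 + 518) - 75483) - 77616 = (521 - 75483) - 77616 = -74962 - 77616 = -152578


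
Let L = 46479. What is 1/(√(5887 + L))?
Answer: √52366/52366 ≈ 0.0043699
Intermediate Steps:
1/(√(5887 + L)) = 1/(√(5887 + 46479)) = 1/(√52366) = √52366/52366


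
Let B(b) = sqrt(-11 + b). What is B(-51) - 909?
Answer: -909 + I*sqrt(62) ≈ -909.0 + 7.874*I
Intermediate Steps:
B(-51) - 909 = sqrt(-11 - 51) - 909 = sqrt(-62) - 909 = I*sqrt(62) - 909 = -909 + I*sqrt(62)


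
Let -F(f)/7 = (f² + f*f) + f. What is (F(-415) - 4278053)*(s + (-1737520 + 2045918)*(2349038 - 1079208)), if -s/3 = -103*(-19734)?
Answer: -2618400663160815132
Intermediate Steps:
F(f) = -14*f² - 7*f (F(f) = -7*((f² + f*f) + f) = -7*((f² + f²) + f) = -7*(2*f² + f) = -7*(f + 2*f²) = -14*f² - 7*f)
s = -6097806 (s = -(-309)*(-19734) = -3*2032602 = -6097806)
(F(-415) - 4278053)*(s + (-1737520 + 2045918)*(2349038 - 1079208)) = (-7*(-415)*(1 + 2*(-415)) - 4278053)*(-6097806 + (-1737520 + 2045918)*(2349038 - 1079208)) = (-7*(-415)*(1 - 830) - 4278053)*(-6097806 + 308398*1269830) = (-7*(-415)*(-829) - 4278053)*(-6097806 + 391613032340) = (-2408245 - 4278053)*391606934534 = -6686298*391606934534 = -2618400663160815132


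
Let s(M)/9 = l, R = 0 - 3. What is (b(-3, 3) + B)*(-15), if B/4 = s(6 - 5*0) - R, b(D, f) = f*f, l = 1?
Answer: -855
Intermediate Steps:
R = -3
b(D, f) = f²
s(M) = 9 (s(M) = 9*1 = 9)
B = 48 (B = 4*(9 - 1*(-3)) = 4*(9 + 3) = 4*12 = 48)
(b(-3, 3) + B)*(-15) = (3² + 48)*(-15) = (9 + 48)*(-15) = 57*(-15) = -855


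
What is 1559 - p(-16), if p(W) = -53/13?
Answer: 20320/13 ≈ 1563.1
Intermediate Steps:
p(W) = -53/13 (p(W) = -53*1/13 = -53/13)
1559 - p(-16) = 1559 - 1*(-53/13) = 1559 + 53/13 = 20320/13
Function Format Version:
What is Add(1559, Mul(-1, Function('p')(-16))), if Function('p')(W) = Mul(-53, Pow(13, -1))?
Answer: Rational(20320, 13) ≈ 1563.1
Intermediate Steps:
Function('p')(W) = Rational(-53, 13) (Function('p')(W) = Mul(-53, Rational(1, 13)) = Rational(-53, 13))
Add(1559, Mul(-1, Function('p')(-16))) = Add(1559, Mul(-1, Rational(-53, 13))) = Add(1559, Rational(53, 13)) = Rational(20320, 13)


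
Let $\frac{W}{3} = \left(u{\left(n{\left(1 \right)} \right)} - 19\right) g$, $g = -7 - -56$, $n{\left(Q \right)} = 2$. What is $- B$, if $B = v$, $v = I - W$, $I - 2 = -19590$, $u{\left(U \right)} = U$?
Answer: $17089$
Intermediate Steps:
$I = -19588$ ($I = 2 - 19590 = -19588$)
$g = 49$ ($g = -7 + 56 = 49$)
$W = -2499$ ($W = 3 \left(2 - 19\right) 49 = 3 \left(\left(-17\right) 49\right) = 3 \left(-833\right) = -2499$)
$v = -17089$ ($v = -19588 - -2499 = -19588 + 2499 = -17089$)
$B = -17089$
$- B = \left(-1\right) \left(-17089\right) = 17089$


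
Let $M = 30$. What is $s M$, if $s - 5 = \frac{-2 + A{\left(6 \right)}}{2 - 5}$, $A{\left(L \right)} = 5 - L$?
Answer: $180$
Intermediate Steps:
$s = 6$ ($s = 5 + \frac{-2 + \left(5 - 6\right)}{2 - 5} = 5 + \frac{-2 + \left(5 - 6\right)}{-3} = 5 + \left(-2 - 1\right) \left(- \frac{1}{3}\right) = 5 - -1 = 5 + 1 = 6$)
$s M = 6 \cdot 30 = 180$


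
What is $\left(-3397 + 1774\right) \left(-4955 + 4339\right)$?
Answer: $999768$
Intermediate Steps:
$\left(-3397 + 1774\right) \left(-4955 + 4339\right) = \left(-1623\right) \left(-616\right) = 999768$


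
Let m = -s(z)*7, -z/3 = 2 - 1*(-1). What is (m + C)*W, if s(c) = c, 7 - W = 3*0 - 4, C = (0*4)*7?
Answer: 693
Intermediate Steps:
C = 0 (C = 0*7 = 0)
z = -9 (z = -3*(2 - 1*(-1)) = -3*(2 + 1) = -3*3 = -9)
W = 11 (W = 7 - (3*0 - 4) = 7 - (0 - 4) = 7 - 1*(-4) = 7 + 4 = 11)
m = 63 (m = -1*(-9)*7 = 9*7 = 63)
(m + C)*W = (63 + 0)*11 = 63*11 = 693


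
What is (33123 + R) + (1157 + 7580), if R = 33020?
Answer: 74880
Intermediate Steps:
(33123 + R) + (1157 + 7580) = (33123 + 33020) + (1157 + 7580) = 66143 + 8737 = 74880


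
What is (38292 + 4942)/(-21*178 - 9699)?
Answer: -43234/13437 ≈ -3.2175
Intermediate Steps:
(38292 + 4942)/(-21*178 - 9699) = 43234/(-3738 - 9699) = 43234/(-13437) = 43234*(-1/13437) = -43234/13437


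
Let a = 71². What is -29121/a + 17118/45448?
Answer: -618599685/114551684 ≈ -5.4002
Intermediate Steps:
a = 5041
-29121/a + 17118/45448 = -29121/5041 + 17118/45448 = -29121*1/5041 + 17118*(1/45448) = -29121/5041 + 8559/22724 = -618599685/114551684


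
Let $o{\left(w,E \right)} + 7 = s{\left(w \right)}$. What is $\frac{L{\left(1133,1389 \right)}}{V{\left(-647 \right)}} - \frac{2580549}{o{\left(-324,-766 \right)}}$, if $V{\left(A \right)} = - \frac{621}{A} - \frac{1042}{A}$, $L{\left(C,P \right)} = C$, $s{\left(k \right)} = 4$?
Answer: $\frac{1431217380}{1663} \approx 8.6062 \cdot 10^{5}$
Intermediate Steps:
$o{\left(w,E \right)} = -3$ ($o{\left(w,E \right)} = -7 + 4 = -3$)
$V{\left(A \right)} = - \frac{1663}{A}$
$\frac{L{\left(1133,1389 \right)}}{V{\left(-647 \right)}} - \frac{2580549}{o{\left(-324,-766 \right)}} = \frac{1133}{\left(-1663\right) \frac{1}{-647}} - \frac{2580549}{-3} = \frac{1133}{\left(-1663\right) \left(- \frac{1}{647}\right)} - -860183 = \frac{1133}{\frac{1663}{647}} + 860183 = 1133 \cdot \frac{647}{1663} + 860183 = \frac{733051}{1663} + 860183 = \frac{1431217380}{1663}$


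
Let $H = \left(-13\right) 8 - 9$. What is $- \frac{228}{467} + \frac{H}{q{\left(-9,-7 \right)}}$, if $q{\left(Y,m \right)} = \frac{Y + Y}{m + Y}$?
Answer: $- \frac{424220}{4203} \approx -100.93$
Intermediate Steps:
$H = -113$ ($H = -104 - 9 = -113$)
$q{\left(Y,m \right)} = \frac{2 Y}{Y + m}$
$- \frac{228}{467} + \frac{H}{q{\left(-9,-7 \right)}} = - \frac{228}{467} - \frac{113}{2 \left(-9\right) \frac{1}{-9 - 7}} = \left(-228\right) \frac{1}{467} - \frac{113}{2 \left(-9\right) \frac{1}{-16}} = - \frac{228}{467} - \frac{113}{2 \left(-9\right) \left(- \frac{1}{16}\right)} = - \frac{228}{467} - \frac{113}{\frac{9}{8}} = - \frac{228}{467} - \frac{904}{9} = - \frac{424220}{4203}$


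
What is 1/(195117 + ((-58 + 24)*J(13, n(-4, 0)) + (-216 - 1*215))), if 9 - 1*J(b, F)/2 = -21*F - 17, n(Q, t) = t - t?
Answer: 1/192918 ≈ 5.1836e-6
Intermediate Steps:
n(Q, t) = 0
J(b, F) = 52 + 42*F (J(b, F) = 18 - 2*(-21*F - 17) = 18 - 2*(-17 - 21*F) = 18 + (34 + 42*F) = 52 + 42*F)
1/(195117 + ((-58 + 24)*J(13, n(-4, 0)) + (-216 - 1*215))) = 1/(195117 + ((-58 + 24)*(52 + 42*0) + (-216 - 1*215))) = 1/(195117 + (-34*(52 + 0) + (-216 - 215))) = 1/(195117 + (-34*52 - 431)) = 1/(195117 + (-1768 - 431)) = 1/(195117 - 2199) = 1/192918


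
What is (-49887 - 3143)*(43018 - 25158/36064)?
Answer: -2938195320065/1288 ≈ -2.2812e+9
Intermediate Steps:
(-49887 - 3143)*(43018 - 25158/36064) = -53030*(43018 - 25158*1/36064) = -53030*(43018 - 1797/2576) = -53030*110812571/2576 = -2938195320065/1288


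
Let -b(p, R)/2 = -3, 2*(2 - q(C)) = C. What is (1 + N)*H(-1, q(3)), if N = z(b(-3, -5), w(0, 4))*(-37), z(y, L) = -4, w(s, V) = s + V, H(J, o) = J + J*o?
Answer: -447/2 ≈ -223.50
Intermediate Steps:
q(C) = 2 - C/2
w(s, V) = V + s
b(p, R) = 6 (b(p, R) = -2*(-3) = 6)
N = 148 (N = -4*(-37) = 148)
(1 + N)*H(-1, q(3)) = (1 + 148)*(-(1 + (2 - ½*3))) = 149*(-(1 + (2 - 3/2))) = 149*(-(1 + ½)) = 149*(-1*3/2) = 149*(-3/2) = -447/2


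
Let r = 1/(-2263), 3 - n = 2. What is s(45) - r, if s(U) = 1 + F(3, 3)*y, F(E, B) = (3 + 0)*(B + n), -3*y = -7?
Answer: 65628/2263 ≈ 29.000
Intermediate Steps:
n = 1 (n = 3 - 1*2 = 3 - 2 = 1)
y = 7/3 (y = -⅓*(-7) = 7/3 ≈ 2.3333)
F(E, B) = 3 + 3*B (F(E, B) = (3 + 0)*(B + 1) = 3*(1 + B) = 3 + 3*B)
r = -1/2263 ≈ -0.00044189
s(U) = 29 (s(U) = 1 + (3 + 3*3)*(7/3) = 1 + (3 + 9)*(7/3) = 1 + 12*(7/3) = 1 + 28 = 29)
s(45) - r = 29 - 1*(-1/2263) = 29 + 1/2263 = 65628/2263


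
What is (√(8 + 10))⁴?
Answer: 324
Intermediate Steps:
(√(8 + 10))⁴ = (√18)⁴ = (3*√2)⁴ = 324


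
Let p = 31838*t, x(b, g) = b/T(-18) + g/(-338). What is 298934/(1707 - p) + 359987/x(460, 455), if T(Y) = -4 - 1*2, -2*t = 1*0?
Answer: -46111815712/10387095 ≈ -4439.3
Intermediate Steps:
t = 0 (t = -0/2 = -½*0 = 0)
T(Y) = -6 (T(Y) = -4 - 2 = -6)
x(b, g) = -b/6 - g/338 (x(b, g) = b/(-6) + g/(-338) = b*(-⅙) + g*(-1/338) = -b/6 - g/338)
p = 0 (p = 31838*0 = 0)
298934/(1707 - p) + 359987/x(460, 455) = 298934/(1707 - 1*0) + 359987/(-⅙*460 - 1/338*455) = 298934/(1707 + 0) + 359987/(-230/3 - 35/26) = 298934/1707 + 359987/(-6085/78) = 298934*(1/1707) + 359987*(-78/6085) = 298934/1707 - 28078986/6085 = -46111815712/10387095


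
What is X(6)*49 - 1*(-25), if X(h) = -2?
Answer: -73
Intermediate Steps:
X(6)*49 - 1*(-25) = -2*49 - 1*(-25) = -98 + 25 = -73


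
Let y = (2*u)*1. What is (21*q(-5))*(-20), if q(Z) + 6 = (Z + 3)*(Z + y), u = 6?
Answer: 8400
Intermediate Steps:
y = 12 (y = (2*6)*1 = 12*1 = 12)
q(Z) = -6 + (3 + Z)*(12 + Z) (q(Z) = -6 + (Z + 3)*(Z + 12) = -6 + (3 + Z)*(12 + Z))
(21*q(-5))*(-20) = (21*(30 + (-5)² + 15*(-5)))*(-20) = (21*(30 + 25 - 75))*(-20) = (21*(-20))*(-20) = -420*(-20) = 8400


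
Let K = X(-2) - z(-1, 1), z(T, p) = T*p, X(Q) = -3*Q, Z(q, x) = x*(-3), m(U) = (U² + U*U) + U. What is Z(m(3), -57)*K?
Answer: 1197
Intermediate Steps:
m(U) = U + 2*U² (m(U) = (U² + U²) + U = 2*U² + U = U + 2*U²)
Z(q, x) = -3*x
K = 7 (K = -3*(-2) - (-1) = 6 - 1*(-1) = 6 + 1 = 7)
Z(m(3), -57)*K = -3*(-57)*7 = 171*7 = 1197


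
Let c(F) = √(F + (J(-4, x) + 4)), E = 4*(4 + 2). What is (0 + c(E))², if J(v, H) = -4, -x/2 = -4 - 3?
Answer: 24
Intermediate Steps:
x = 14 (x = -2*(-4 - 3) = -2*(-7) = 14)
E = 24 (E = 4*6 = 24)
c(F) = √F (c(F) = √(F + (-4 + 4)) = √(F + 0) = √F)
(0 + c(E))² = (0 + √24)² = (0 + 2*√6)² = (2*√6)² = 24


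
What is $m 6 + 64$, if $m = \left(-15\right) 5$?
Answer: $-386$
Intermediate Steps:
$m = -75$
$m 6 + 64 = \left(-75\right) 6 + 64 = -450 + 64 = -386$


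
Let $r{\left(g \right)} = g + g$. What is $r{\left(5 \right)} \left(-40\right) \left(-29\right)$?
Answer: $11600$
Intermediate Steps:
$r{\left(g \right)} = 2 g$
$r{\left(5 \right)} \left(-40\right) \left(-29\right) = 2 \cdot 5 \left(-40\right) \left(-29\right) = 10 \left(-40\right) \left(-29\right) = \left(-400\right) \left(-29\right) = 11600$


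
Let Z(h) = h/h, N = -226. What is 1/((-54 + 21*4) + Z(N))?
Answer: 1/31 ≈ 0.032258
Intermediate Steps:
Z(h) = 1
1/((-54 + 21*4) + Z(N)) = 1/((-54 + 21*4) + 1) = 1/((-54 + 84) + 1) = 1/(30 + 1) = 1/31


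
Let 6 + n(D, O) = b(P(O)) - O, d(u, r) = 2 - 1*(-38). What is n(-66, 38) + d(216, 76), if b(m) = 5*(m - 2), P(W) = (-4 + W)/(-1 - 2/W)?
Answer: -351/2 ≈ -175.50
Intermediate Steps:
P(W) = (-4 + W)/(-1 - 2/W)
d(u, r) = 40 (d(u, r) = 2 + 38 = 40)
b(m) = -10 + 5*m (b(m) = 5*(-2 + m) = -10 + 5*m)
n(D, O) = -16 - O + 5*O*(4 - O)/(2 + O) (n(D, O) = -6 + ((-10 + 5*(O*(4 - O)/(2 + O))) - O) = -6 + ((-10 + 5*O*(4 - O)/(2 + O)) - O) = -6 + (-10 - O + 5*O*(4 - O)/(2 + O)) = -16 - O + 5*O*(4 - O)/(2 + O))
n(-66, 38) + d(216, 76) = 2*(-16 + 38 - 3*38**2)/(2 + 38) + 40 = 2*(-16 + 38 - 3*1444)/40 + 40 = 2*(1/40)*(-16 + 38 - 4332) + 40 = 2*(1/40)*(-4310) + 40 = -431/2 + 40 = -351/2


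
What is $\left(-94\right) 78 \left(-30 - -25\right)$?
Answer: $36660$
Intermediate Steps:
$\left(-94\right) 78 \left(-30 - -25\right) = - 7332 \left(-30 + 25\right) = \left(-7332\right) \left(-5\right) = 36660$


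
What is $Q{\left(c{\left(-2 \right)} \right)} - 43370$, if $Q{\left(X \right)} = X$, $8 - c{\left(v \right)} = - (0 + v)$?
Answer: $-43364$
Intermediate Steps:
$c{\left(v \right)} = 8 + v$ ($c{\left(v \right)} = 8 - - (0 + v) = 8 - - v = 8 + v$)
$Q{\left(c{\left(-2 \right)} \right)} - 43370 = \left(8 - 2\right) - 43370 = 6 - 43370 = -43364$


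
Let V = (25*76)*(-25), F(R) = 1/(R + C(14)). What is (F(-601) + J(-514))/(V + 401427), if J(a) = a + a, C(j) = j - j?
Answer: -617829/212710127 ≈ -0.0029046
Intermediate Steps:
C(j) = 0
F(R) = 1/R (F(R) = 1/(R + 0) = 1/R)
J(a) = 2*a
V = -47500 (V = 1900*(-25) = -47500)
(F(-601) + J(-514))/(V + 401427) = (1/(-601) + 2*(-514))/(-47500 + 401427) = (-1/601 - 1028)/353927 = -617829/601*1/353927 = -617829/212710127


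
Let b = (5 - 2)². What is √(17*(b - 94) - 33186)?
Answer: I*√34631 ≈ 186.09*I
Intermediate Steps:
b = 9 (b = 3² = 9)
√(17*(b - 94) - 33186) = √(17*(9 - 94) - 33186) = √(17*(-85) - 33186) = √(-1445 - 33186) = √(-34631) = I*√34631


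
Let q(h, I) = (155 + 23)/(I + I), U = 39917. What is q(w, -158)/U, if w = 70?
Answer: -89/6306886 ≈ -1.4112e-5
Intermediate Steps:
q(h, I) = 89/I (q(h, I) = 178/((2*I)) = 178*(1/(2*I)) = 89/I)
q(w, -158)/U = (89/(-158))/39917 = (89*(-1/158))*(1/39917) = -89/158*1/39917 = -89/6306886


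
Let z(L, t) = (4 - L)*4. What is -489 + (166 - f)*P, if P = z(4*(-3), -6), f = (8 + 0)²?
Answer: 6039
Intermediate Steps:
f = 64 (f = 8² = 64)
z(L, t) = 16 - 4*L
P = 64 (P = 16 - 16*(-3) = 16 - 4*(-12) = 16 + 48 = 64)
-489 + (166 - f)*P = -489 + (166 - 1*64)*64 = -489 + (166 - 64)*64 = -489 + 102*64 = -489 + 6528 = 6039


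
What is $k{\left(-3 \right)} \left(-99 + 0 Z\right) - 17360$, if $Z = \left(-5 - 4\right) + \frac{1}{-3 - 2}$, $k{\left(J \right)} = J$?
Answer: $-17063$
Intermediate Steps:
$Z = - \frac{46}{5}$ ($Z = \left(-5 - 4\right) + \frac{1}{-5} = -9 - \frac{1}{5} = - \frac{46}{5} \approx -9.2$)
$k{\left(-3 \right)} \left(-99 + 0 Z\right) - 17360 = - 3 \left(-99 + 0 \left(- \frac{46}{5}\right)\right) - 17360 = - 3 \left(-99 + 0\right) - 17360 = \left(-3\right) \left(-99\right) - 17360 = 297 - 17360 = -17063$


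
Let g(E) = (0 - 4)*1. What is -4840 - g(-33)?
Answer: -4836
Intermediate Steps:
g(E) = -4 (g(E) = -4*1 = -4)
-4840 - g(-33) = -4840 - 1*(-4) = -4840 + 4 = -4836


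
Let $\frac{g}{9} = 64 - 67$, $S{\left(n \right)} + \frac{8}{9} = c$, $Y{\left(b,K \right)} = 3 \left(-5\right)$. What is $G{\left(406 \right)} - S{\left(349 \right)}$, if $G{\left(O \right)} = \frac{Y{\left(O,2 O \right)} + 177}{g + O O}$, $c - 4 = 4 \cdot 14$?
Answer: $- \frac{87676930}{1483281} \approx -59.11$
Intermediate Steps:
$c = 60$ ($c = 4 + 4 \cdot 14 = 4 + 56 = 60$)
$Y{\left(b,K \right)} = -15$
$S{\left(n \right)} = \frac{532}{9}$ ($S{\left(n \right)} = - \frac{8}{9} + 60 = \frac{532}{9}$)
$g = -27$ ($g = 9 \left(64 - 67\right) = 9 \left(-3\right) = -27$)
$G{\left(O \right)} = \frac{162}{-27 + O^{2}}$ ($G{\left(O \right)} = \frac{-15 + 177}{-27 + O O} = \frac{162}{-27 + O^{2}}$)
$G{\left(406 \right)} - S{\left(349 \right)} = \frac{162}{-27 + 406^{2}} - \frac{532}{9} = \frac{162}{-27 + 164836} - \frac{532}{9} = \frac{162}{164809} - \frac{532}{9} = - \frac{87676930}{1483281}$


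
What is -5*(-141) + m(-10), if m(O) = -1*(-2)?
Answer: 707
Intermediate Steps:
m(O) = 2
-5*(-141) + m(-10) = -5*(-141) + 2 = 705 + 2 = 707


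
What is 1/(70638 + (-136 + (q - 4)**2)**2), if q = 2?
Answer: 1/88062 ≈ 1.1356e-5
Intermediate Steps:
1/(70638 + (-136 + (q - 4)**2)**2) = 1/(70638 + (-136 + (2 - 4)**2)**2) = 1/(70638 + (-136 + (-2)**2)**2) = 1/(70638 + (-136 + 4)**2) = 1/(70638 + (-132)**2) = 1/(70638 + 17424) = 1/88062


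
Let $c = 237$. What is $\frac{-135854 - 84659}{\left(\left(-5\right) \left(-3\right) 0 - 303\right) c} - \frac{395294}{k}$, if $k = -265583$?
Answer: $\frac{86950961513}{19071780813} \approx 4.5591$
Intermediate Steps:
$\frac{-135854 - 84659}{\left(\left(-5\right) \left(-3\right) 0 - 303\right) c} - \frac{395294}{k} = \frac{-135854 - 84659}{\left(\left(-5\right) \left(-3\right) 0 - 303\right) 237} - \frac{395294}{-265583} = - \frac{220513}{\left(15 \cdot 0 - 303\right) 237} - - \frac{395294}{265583} = - \frac{220513}{\left(0 - 303\right) 237} + \frac{395294}{265583} = - \frac{220513}{\left(-303\right) 237} + \frac{395294}{265583} = - \frac{220513}{-71811} + \frac{395294}{265583} = \left(-220513\right) \left(- \frac{1}{71811}\right) + \frac{395294}{265583} = \frac{220513}{71811} + \frac{395294}{265583} = \frac{86950961513}{19071780813}$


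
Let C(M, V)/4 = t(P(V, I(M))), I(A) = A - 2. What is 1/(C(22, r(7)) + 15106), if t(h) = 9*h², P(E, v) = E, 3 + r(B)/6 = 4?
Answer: 1/16402 ≈ 6.0968e-5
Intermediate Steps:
r(B) = 6 (r(B) = -18 + 6*4 = -18 + 24 = 6)
I(A) = -2 + A
C(M, V) = 36*V² (C(M, V) = 4*(9*V²) = 36*V²)
1/(C(22, r(7)) + 15106) = 1/(36*6² + 15106) = 1/(36*36 + 15106) = 1/(1296 + 15106) = 1/16402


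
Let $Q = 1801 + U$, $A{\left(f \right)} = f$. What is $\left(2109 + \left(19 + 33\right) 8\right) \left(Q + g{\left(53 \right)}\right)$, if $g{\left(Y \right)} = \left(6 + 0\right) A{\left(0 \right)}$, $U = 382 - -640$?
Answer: $7128075$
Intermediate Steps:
$U = 1022$ ($U = 382 + 640 = 1022$)
$g{\left(Y \right)} = 0$ ($g{\left(Y \right)} = \left(6 + 0\right) 0 = 6 \cdot 0 = 0$)
$Q = 2823$ ($Q = 1801 + 1022 = 2823$)
$\left(2109 + \left(19 + 33\right) 8\right) \left(Q + g{\left(53 \right)}\right) = \left(2109 + \left(19 + 33\right) 8\right) \left(2823 + 0\right) = \left(2109 + 52 \cdot 8\right) 2823 = \left(2109 + 416\right) 2823 = 2525 \cdot 2823 = 7128075$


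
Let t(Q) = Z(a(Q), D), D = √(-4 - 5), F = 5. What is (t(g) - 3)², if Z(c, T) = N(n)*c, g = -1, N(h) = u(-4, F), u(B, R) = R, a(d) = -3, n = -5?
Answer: 324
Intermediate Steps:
N(h) = 5
D = 3*I (D = √(-9) = 3*I ≈ 3.0*I)
Z(c, T) = 5*c
t(Q) = -15 (t(Q) = 5*(-3) = -15)
(t(g) - 3)² = (-15 - 3)² = (-18)² = 324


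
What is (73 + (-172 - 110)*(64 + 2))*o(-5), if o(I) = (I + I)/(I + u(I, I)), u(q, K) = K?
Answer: -18539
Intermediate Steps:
o(I) = 1 (o(I) = (I + I)/(I + I) = (2*I)/((2*I)) = (2*I)*(1/(2*I)) = 1)
(73 + (-172 - 110)*(64 + 2))*o(-5) = (73 + (-172 - 110)*(64 + 2))*1 = (73 - 282*66)*1 = (73 - 18612)*1 = -18539*1 = -18539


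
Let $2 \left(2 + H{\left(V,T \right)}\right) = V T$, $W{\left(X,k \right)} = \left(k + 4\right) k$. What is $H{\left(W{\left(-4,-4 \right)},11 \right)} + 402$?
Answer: $400$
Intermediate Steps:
$W{\left(X,k \right)} = k \left(4 + k\right)$ ($W{\left(X,k \right)} = \left(4 + k\right) k = k \left(4 + k\right)$)
$H{\left(V,T \right)} = -2 + \frac{T V}{2}$ ($H{\left(V,T \right)} = -2 + \frac{V T}{2} = -2 + \frac{T V}{2}$)
$H{\left(W{\left(-4,-4 \right)},11 \right)} + 402 = \left(-2 + \frac{1}{2} \cdot 11 \left(- 4 \left(4 - 4\right)\right)\right) + 402 = \left(-2 + \frac{1}{2} \cdot 11 \left(\left(-4\right) 0\right)\right) + 402 = \left(-2 + \frac{1}{2} \cdot 11 \cdot 0\right) + 402 = \left(-2 + 0\right) + 402 = -2 + 402 = 400$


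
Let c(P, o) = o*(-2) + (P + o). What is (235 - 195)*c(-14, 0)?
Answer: -560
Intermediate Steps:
c(P, o) = P - o (c(P, o) = -2*o + (P + o) = P - o)
(235 - 195)*c(-14, 0) = (235 - 195)*(-14 - 1*0) = 40*(-14 + 0) = 40*(-14) = -560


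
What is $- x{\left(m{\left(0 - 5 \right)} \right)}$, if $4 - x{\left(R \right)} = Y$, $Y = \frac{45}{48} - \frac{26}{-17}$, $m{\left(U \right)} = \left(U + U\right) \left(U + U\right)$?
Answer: $- \frac{417}{272} \approx -1.5331$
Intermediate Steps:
$m{\left(U \right)} = 4 U^{2}$ ($m{\left(U \right)} = 2 U 2 U = 4 U^{2}$)
$Y = \frac{671}{272}$ ($Y = 45 \cdot \frac{1}{48} - - \frac{26}{17} = \frac{15}{16} + \frac{26}{17} = \frac{671}{272} \approx 2.4669$)
$x{\left(R \right)} = \frac{417}{272}$ ($x{\left(R \right)} = 4 - \frac{671}{272} = \frac{417}{272}$)
$- x{\left(m{\left(0 - 5 \right)} \right)} = \left(-1\right) \frac{417}{272} = - \frac{417}{272}$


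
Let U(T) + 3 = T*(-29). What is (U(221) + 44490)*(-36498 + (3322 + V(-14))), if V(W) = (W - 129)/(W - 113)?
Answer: -160430572302/127 ≈ -1.2632e+9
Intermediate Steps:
V(W) = (-129 + W)/(-113 + W)
U(T) = -3 - 29*T (U(T) = -3 + T*(-29) = -3 - 29*T)
(U(221) + 44490)*(-36498 + (3322 + V(-14))) = ((-3 - 29*221) + 44490)*(-36498 + (3322 + (-129 - 14)/(-113 - 14))) = ((-3 - 6409) + 44490)*(-36498 + (3322 - 143/(-127))) = (-6412 + 44490)*(-36498 + (3322 - 1/127*(-143))) = 38078*(-36498 + (3322 + 143/127)) = 38078*(-36498 + 422037/127) = 38078*(-4213209/127) = -160430572302/127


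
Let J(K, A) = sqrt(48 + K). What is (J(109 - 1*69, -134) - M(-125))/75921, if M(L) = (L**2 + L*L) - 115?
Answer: -31135/75921 + 2*sqrt(22)/75921 ≈ -0.40997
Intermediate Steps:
M(L) = -115 + 2*L**2 (M(L) = (L**2 + L**2) - 115 = 2*L**2 - 115 = -115 + 2*L**2)
(J(109 - 1*69, -134) - M(-125))/75921 = (sqrt(48 + (109 - 1*69)) - (-115 + 2*(-125)**2))/75921 = (sqrt(48 + (109 - 69)) - (-115 + 2*15625))*(1/75921) = (sqrt(48 + 40) - (-115 + 31250))*(1/75921) = (sqrt(88) - 1*31135)*(1/75921) = (2*sqrt(22) - 31135)*(1/75921) = (-31135 + 2*sqrt(22))*(1/75921) = -31135/75921 + 2*sqrt(22)/75921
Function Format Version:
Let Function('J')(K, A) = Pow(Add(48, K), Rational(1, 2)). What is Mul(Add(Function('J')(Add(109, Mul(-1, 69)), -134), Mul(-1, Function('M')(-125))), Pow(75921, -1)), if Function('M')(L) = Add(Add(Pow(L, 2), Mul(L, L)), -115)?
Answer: Add(Rational(-31135, 75921), Mul(Rational(2, 75921), Pow(22, Rational(1, 2)))) ≈ -0.40997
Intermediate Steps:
Function('M')(L) = Add(-115, Mul(2, Pow(L, 2))) (Function('M')(L) = Add(Add(Pow(L, 2), Pow(L, 2)), -115) = Add(Mul(2, Pow(L, 2)), -115) = Add(-115, Mul(2, Pow(L, 2))))
Mul(Add(Function('J')(Add(109, Mul(-1, 69)), -134), Mul(-1, Function('M')(-125))), Pow(75921, -1)) = Mul(Add(Pow(Add(48, Add(109, Mul(-1, 69))), Rational(1, 2)), Mul(-1, Add(-115, Mul(2, Pow(-125, 2))))), Pow(75921, -1)) = Mul(Add(Pow(Add(48, Add(109, -69)), Rational(1, 2)), Mul(-1, Add(-115, Mul(2, 15625)))), Rational(1, 75921)) = Mul(Add(Pow(Add(48, 40), Rational(1, 2)), Mul(-1, Add(-115, 31250))), Rational(1, 75921)) = Mul(Add(Pow(88, Rational(1, 2)), Mul(-1, 31135)), Rational(1, 75921)) = Mul(Add(Mul(2, Pow(22, Rational(1, 2))), -31135), Rational(1, 75921)) = Mul(Add(-31135, Mul(2, Pow(22, Rational(1, 2)))), Rational(1, 75921)) = Add(Rational(-31135, 75921), Mul(Rational(2, 75921), Pow(22, Rational(1, 2))))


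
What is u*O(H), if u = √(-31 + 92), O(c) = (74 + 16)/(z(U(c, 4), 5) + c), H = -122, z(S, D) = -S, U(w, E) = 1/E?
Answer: -120*√61/163 ≈ -5.7499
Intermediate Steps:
O(c) = 90/(-¼ + c) (O(c) = (74 + 16)/(-1/4 + c) = 90/(-1*¼ + c) = 90/(-¼ + c))
u = √61 ≈ 7.8102
u*O(H) = √61*(360/(-1 + 4*(-122))) = √61*(360/(-1 - 488)) = √61*(360/(-489)) = √61*(360*(-1/489)) = √61*(-120/163) = -120*√61/163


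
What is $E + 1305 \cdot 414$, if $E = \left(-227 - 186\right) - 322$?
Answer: $539535$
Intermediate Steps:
$E = -735$ ($E = -413 - 322 = -735$)
$E + 1305 \cdot 414 = -735 + 1305 \cdot 414 = -735 + 540270 = 539535$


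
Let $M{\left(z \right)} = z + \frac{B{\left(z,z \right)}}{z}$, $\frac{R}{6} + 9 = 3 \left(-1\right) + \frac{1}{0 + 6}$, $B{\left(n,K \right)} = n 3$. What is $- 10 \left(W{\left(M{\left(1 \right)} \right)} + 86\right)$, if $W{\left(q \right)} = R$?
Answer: $-150$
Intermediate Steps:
$B{\left(n,K \right)} = 3 n$
$R = -71$ ($R = -54 + 6 \left(3 \left(-1\right) + \frac{1}{0 + 6}\right) = -54 + 6 \left(-3 + \frac{1}{6}\right) = -54 + 6 \left(- \frac{17}{6}\right) = -54 - 17 = -71$)
$M{\left(z \right)} = 3 + z$ ($M{\left(z \right)} = z + \frac{3 z}{z} = z + 3 = 3 + z$)
$W{\left(q \right)} = -71$
$- 10 \left(W{\left(M{\left(1 \right)} \right)} + 86\right) = - 10 \left(-71 + 86\right) = \left(-10\right) 15 = -150$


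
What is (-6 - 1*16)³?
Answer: -10648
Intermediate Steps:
(-6 - 1*16)³ = (-6 - 16)³ = (-22)³ = -10648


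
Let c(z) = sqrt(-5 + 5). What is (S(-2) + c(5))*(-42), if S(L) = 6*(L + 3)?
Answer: -252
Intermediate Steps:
c(z) = 0 (c(z) = sqrt(0) = 0)
S(L) = 18 + 6*L (S(L) = 6*(3 + L) = 18 + 6*L)
(S(-2) + c(5))*(-42) = ((18 + 6*(-2)) + 0)*(-42) = ((18 - 12) + 0)*(-42) = (6 + 0)*(-42) = 6*(-42) = -252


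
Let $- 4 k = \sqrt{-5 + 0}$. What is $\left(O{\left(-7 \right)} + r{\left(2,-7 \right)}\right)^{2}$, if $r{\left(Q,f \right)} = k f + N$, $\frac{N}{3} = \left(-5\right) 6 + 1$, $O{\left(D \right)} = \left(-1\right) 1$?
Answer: $\frac{123659}{16} - 308 i \sqrt{5} \approx 7728.7 - 688.71 i$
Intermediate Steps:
$O{\left(D \right)} = -1$
$N = -87$ ($N = 3 \left(\left(-5\right) 6 + 1\right) = 3 \left(-30 + 1\right) = 3 \left(-29\right) = -87$)
$k = - \frac{i \sqrt{5}}{4}$ ($k = - \frac{\sqrt{-5 + 0}}{4} = - \frac{\sqrt{-5}}{4} = - \frac{i \sqrt{5}}{4} \approx - 0.55902 i$)
$r{\left(Q,f \right)} = -87 - \frac{i f \sqrt{5}}{4}$ ($r{\left(Q,f \right)} = - \frac{i \sqrt{5}}{4} f - 87 = - \frac{i f \sqrt{5}}{4} - 87 = -87 - \frac{i f \sqrt{5}}{4}$)
$\left(O{\left(-7 \right)} + r{\left(2,-7 \right)}\right)^{2} = \left(-1 - \left(87 + \frac{1}{4} i \left(-7\right) \sqrt{5}\right)\right)^{2} = \left(-1 - \left(87 - \frac{7 i \sqrt{5}}{4}\right)\right)^{2} = \left(-88 + \frac{7 i \sqrt{5}}{4}\right)^{2}$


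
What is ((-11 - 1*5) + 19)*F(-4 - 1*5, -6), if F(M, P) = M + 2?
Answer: -21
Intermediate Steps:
F(M, P) = 2 + M
((-11 - 1*5) + 19)*F(-4 - 1*5, -6) = ((-11 - 1*5) + 19)*(2 + (-4 - 1*5)) = ((-11 - 5) + 19)*(2 + (-4 - 5)) = (-16 + 19)*(2 - 9) = 3*(-7) = -21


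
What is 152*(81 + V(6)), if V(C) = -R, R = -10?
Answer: 13832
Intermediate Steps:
V(C) = 10 (V(C) = -1*(-10) = 10)
152*(81 + V(6)) = 152*(81 + 10) = 152*91 = 13832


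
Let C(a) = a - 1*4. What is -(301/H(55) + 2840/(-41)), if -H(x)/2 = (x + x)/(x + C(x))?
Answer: 966473/4510 ≈ 214.30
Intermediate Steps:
C(a) = -4 + a (C(a) = a - 4 = -4 + a)
H(x) = -4*x/(-4 + 2*x) (H(x) = -2*(x + x)/(x + (-4 + x)) = -2*2*x/(-4 + 2*x) = -4*x/(-4 + 2*x))
-(301/H(55) + 2840/(-41)) = -(301/((-2*55/(-2 + 55))) + 2840/(-41)) = -(301/((-2*55/53)) + 2840*(-1/41)) = -(301/((-2*55*1/53)) - 2840/41) = -(301/(-110/53) - 2840/41) = -(301*(-53/110) - 2840/41) = -(-15953/110 - 2840/41) = -1*(-966473/4510) = 966473/4510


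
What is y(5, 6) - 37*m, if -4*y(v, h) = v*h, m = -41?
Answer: 3019/2 ≈ 1509.5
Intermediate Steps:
y(v, h) = -h*v/4 (y(v, h) = -v*h/4 = -h*v/4)
y(5, 6) - 37*m = -¼*6*5 - 37*(-41) = -15/2 + 1517 = 3019/2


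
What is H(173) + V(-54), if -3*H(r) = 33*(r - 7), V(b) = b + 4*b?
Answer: -2096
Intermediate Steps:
V(b) = 5*b
H(r) = 77 - 11*r (H(r) = -11*(r - 7) = -11*(-7 + r) = -(-231 + 33*r)/3 = 77 - 11*r)
H(173) + V(-54) = (77 - 11*173) + 5*(-54) = (77 - 1903) - 270 = -1826 - 270 = -2096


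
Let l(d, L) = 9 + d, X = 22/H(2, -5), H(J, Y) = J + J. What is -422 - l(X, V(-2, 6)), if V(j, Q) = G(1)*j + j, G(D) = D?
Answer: -873/2 ≈ -436.50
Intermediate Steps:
H(J, Y) = 2*J
V(j, Q) = 2*j (V(j, Q) = 1*j + j = j + j = 2*j)
X = 11/2 (X = 22/((2*2)) = 22/4 = 22*(1/4) = 11/2 ≈ 5.5000)
-422 - l(X, V(-2, 6)) = -422 - (9 + 11/2) = -422 - 1*29/2 = -422 - 29/2 = -873/2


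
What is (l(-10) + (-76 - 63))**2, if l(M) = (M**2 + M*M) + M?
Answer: 2601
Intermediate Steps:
l(M) = M + 2*M**2 (l(M) = (M**2 + M**2) + M = 2*M**2 + M = M + 2*M**2)
(l(-10) + (-76 - 63))**2 = (-10*(1 + 2*(-10)) + (-76 - 63))**2 = (-10*(1 - 20) - 139)**2 = (-10*(-19) - 139)**2 = (190 - 139)**2 = 51**2 = 2601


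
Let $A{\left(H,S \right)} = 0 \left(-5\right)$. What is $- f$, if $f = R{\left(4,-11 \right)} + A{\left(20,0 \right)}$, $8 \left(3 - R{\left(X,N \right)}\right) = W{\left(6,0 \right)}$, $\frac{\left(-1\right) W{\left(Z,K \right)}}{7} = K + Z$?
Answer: $- \frac{33}{4} \approx -8.25$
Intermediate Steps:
$W{\left(Z,K \right)} = - 7 K - 7 Z$ ($W{\left(Z,K \right)} = - 7 \left(K + Z\right) = - 7 K - 7 Z$)
$A{\left(H,S \right)} = 0$
$R{\left(X,N \right)} = \frac{33}{4}$ ($R{\left(X,N \right)} = 3 - \frac{\left(-7\right) 0 - 42}{8} = 3 - \frac{0 - 42}{8} = 3 - - \frac{21}{4} = 3 + \frac{21}{4} = \frac{33}{4}$)
$f = \frac{33}{4}$ ($f = \frac{33}{4} + 0 = \frac{33}{4} \approx 8.25$)
$- f = \left(-1\right) \frac{33}{4} = - \frac{33}{4}$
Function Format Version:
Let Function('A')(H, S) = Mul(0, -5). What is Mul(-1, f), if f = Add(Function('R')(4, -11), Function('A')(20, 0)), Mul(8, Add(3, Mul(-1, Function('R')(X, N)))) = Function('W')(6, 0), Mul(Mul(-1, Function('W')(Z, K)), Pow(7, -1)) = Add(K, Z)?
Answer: Rational(-33, 4) ≈ -8.2500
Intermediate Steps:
Function('W')(Z, K) = Add(Mul(-7, K), Mul(-7, Z)) (Function('W')(Z, K) = Mul(-7, Add(K, Z)) = Add(Mul(-7, K), Mul(-7, Z)))
Function('A')(H, S) = 0
Function('R')(X, N) = Rational(33, 4) (Function('R')(X, N) = Add(3, Mul(Rational(-1, 8), Add(Mul(-7, 0), Mul(-7, 6)))) = Add(3, Mul(Rational(-1, 8), Add(0, -42))) = Add(3, Mul(Rational(-1, 8), -42)) = Add(3, Rational(21, 4)) = Rational(33, 4))
f = Rational(33, 4) (f = Add(Rational(33, 4), 0) = Rational(33, 4) ≈ 8.2500)
Mul(-1, f) = Mul(-1, Rational(33, 4)) = Rational(-33, 4)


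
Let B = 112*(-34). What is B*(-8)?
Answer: 30464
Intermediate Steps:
B = -3808
B*(-8) = -3808*(-8) = 30464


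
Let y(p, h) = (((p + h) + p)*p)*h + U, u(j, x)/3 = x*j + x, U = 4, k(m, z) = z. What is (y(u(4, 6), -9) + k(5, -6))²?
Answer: 19185574144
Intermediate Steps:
u(j, x) = 3*x + 3*j*x (u(j, x) = 3*(x*j + x) = 3*(j*x + x) = 3*(x + j*x) = 3*x + 3*j*x)
y(p, h) = 4 + h*p*(h + 2*p) (y(p, h) = (((p + h) + p)*p)*h + 4 = (((h + p) + p)*p)*h + 4 = ((h + 2*p)*p)*h + 4 = (p*(h + 2*p))*h + 4 = h*p*(h + 2*p) + 4 = 4 + h*p*(h + 2*p))
(y(u(4, 6), -9) + k(5, -6))² = ((4 + (3*6*(1 + 4))*(-9)² + 2*(-9)*(3*6*(1 + 4))²) - 6)² = ((4 + (3*6*5)*81 + 2*(-9)*(3*6*5)²) - 6)² = ((4 + 90*81 + 2*(-9)*90²) - 6)² = ((4 + 7290 + 2*(-9)*8100) - 6)² = ((4 + 7290 - 145800) - 6)² = (-138506 - 6)² = (-138512)² = 19185574144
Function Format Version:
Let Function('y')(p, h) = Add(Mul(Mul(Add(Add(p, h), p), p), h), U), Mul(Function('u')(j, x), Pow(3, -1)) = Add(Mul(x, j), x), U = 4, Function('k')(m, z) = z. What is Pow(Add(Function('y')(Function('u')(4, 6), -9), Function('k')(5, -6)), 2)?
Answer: 19185574144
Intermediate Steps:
Function('u')(j, x) = Add(Mul(3, x), Mul(3, j, x)) (Function('u')(j, x) = Mul(3, Add(Mul(x, j), x)) = Mul(3, Add(Mul(j, x), x)) = Mul(3, Add(x, Mul(j, x))) = Add(Mul(3, x), Mul(3, j, x)))
Function('y')(p, h) = Add(4, Mul(h, p, Add(h, Mul(2, p)))) (Function('y')(p, h) = Add(Mul(Mul(Add(Add(p, h), p), p), h), 4) = Add(Mul(Mul(Add(Add(h, p), p), p), h), 4) = Add(Mul(Mul(Add(h, Mul(2, p)), p), h), 4) = Add(Mul(Mul(p, Add(h, Mul(2, p))), h), 4) = Add(Mul(h, p, Add(h, Mul(2, p))), 4) = Add(4, Mul(h, p, Add(h, Mul(2, p)))))
Pow(Add(Function('y')(Function('u')(4, 6), -9), Function('k')(5, -6)), 2) = Pow(Add(Add(4, Mul(Mul(3, 6, Add(1, 4)), Pow(-9, 2)), Mul(2, -9, Pow(Mul(3, 6, Add(1, 4)), 2))), -6), 2) = Pow(Add(Add(4, Mul(Mul(3, 6, 5), 81), Mul(2, -9, Pow(Mul(3, 6, 5), 2))), -6), 2) = Pow(Add(Add(4, Mul(90, 81), Mul(2, -9, Pow(90, 2))), -6), 2) = Pow(Add(Add(4, 7290, Mul(2, -9, 8100)), -6), 2) = Pow(Add(Add(4, 7290, -145800), -6), 2) = Pow(Add(-138506, -6), 2) = Pow(-138512, 2) = 19185574144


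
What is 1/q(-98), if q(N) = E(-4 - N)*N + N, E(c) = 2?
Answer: -1/294 ≈ -0.0034014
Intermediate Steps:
q(N) = 3*N (q(N) = 2*N + N = 3*N)
1/q(-98) = 1/(3*(-98)) = 1/(-294) = -1/294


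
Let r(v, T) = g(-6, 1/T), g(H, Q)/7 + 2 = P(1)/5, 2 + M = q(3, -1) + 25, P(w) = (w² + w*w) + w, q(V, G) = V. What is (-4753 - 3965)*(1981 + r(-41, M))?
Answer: -85924608/5 ≈ -1.7185e+7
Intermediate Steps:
P(w) = w + 2*w² (P(w) = (w² + w²) + w = 2*w² + w = w + 2*w²)
M = 26 (M = -2 + (3 + 25) = -2 + 28 = 26)
g(H, Q) = -49/5 (g(H, Q) = -14 + 7*((1*(1 + 2*1))/5) = -14 + 7*((1*(1 + 2))*(⅕)) = -14 + 7*((1*3)*(⅕)) = -14 + 7*(3*(⅕)) = -14 + 7*(⅗) = -14 + 21/5 = -49/5)
r(v, T) = -49/5
(-4753 - 3965)*(1981 + r(-41, M)) = (-4753 - 3965)*(1981 - 49/5) = -8718*9856/5 = -85924608/5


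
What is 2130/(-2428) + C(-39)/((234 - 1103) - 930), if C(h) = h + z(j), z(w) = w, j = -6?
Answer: -1861305/2183986 ≈ -0.85225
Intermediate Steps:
C(h) = -6 + h (C(h) = h - 6 = -6 + h)
2130/(-2428) + C(-39)/((234 - 1103) - 930) = 2130/(-2428) + (-6 - 39)/((234 - 1103) - 930) = 2130*(-1/2428) - 45/(-869 - 930) = -1065/1214 - 45/(-1799) = -1065/1214 - 45*(-1/1799) = -1065/1214 + 45/1799 = -1861305/2183986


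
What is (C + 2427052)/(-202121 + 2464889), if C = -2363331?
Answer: 63721/2262768 ≈ 0.028161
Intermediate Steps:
(C + 2427052)/(-202121 + 2464889) = (-2363331 + 2427052)/(-202121 + 2464889) = 63721/2262768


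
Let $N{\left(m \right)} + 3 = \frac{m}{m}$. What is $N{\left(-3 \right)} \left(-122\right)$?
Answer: $244$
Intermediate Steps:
$N{\left(m \right)} = -2$ ($N{\left(m \right)} = -3 + \frac{m}{m} = -3 + 1 = -2$)
$N{\left(-3 \right)} \left(-122\right) = \left(-2\right) \left(-122\right) = 244$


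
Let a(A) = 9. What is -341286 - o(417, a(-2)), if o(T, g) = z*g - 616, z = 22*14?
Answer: -343442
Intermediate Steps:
z = 308
o(T, g) = -616 + 308*g (o(T, g) = 308*g - 616 = -616 + 308*g)
-341286 - o(417, a(-2)) = -341286 - (-616 + 308*9) = -341286 - (-616 + 2772) = -341286 - 1*2156 = -341286 - 2156 = -343442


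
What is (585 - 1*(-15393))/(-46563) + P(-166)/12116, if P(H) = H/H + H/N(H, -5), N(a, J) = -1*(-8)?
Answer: -259345423/752209744 ≈ -0.34478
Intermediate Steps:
N(a, J) = 8
P(H) = 1 + H/8 (P(H) = H/H + H/8 = 1 + H*(⅛) = 1 + H/8)
(585 - 1*(-15393))/(-46563) + P(-166)/12116 = (585 - 1*(-15393))/(-46563) + (1 + (⅛)*(-166))/12116 = (585 + 15393)*(-1/46563) + (1 - 83/4)*(1/12116) = 15978*(-1/46563) - 79/4*1/12116 = -5326/15521 - 79/48464 = -259345423/752209744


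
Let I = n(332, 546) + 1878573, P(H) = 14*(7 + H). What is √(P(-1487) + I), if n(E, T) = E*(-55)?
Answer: √1839593 ≈ 1356.3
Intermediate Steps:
n(E, T) = -55*E
P(H) = 98 + 14*H
I = 1860313 (I = -55*332 + 1878573 = -18260 + 1878573 = 1860313)
√(P(-1487) + I) = √((98 + 14*(-1487)) + 1860313) = √((98 - 20818) + 1860313) = √(-20720 + 1860313) = √1839593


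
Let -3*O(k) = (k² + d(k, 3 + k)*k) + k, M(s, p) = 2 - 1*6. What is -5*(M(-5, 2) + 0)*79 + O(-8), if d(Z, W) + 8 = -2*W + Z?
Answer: 4636/3 ≈ 1545.3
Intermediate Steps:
M(s, p) = -4 (M(s, p) = 2 - 6 = -4)
d(Z, W) = -8 + Z - 2*W (d(Z, W) = -8 + (-2*W + Z) = -8 + (Z - 2*W) = -8 + Z - 2*W)
O(k) = -k/3 - k²/3 - k*(-14 - k)/3 (O(k) = -((k² + (-8 + k - 2*(3 + k))*k) + k)/3 = -((k² + (-8 + k + (-6 - 2*k))*k) + k)/3 = -((k² + (-14 - k)*k) + k)/3 = -((k² + k*(-14 - k)) + k)/3 = -(k + k² + k*(-14 - k))/3 = -k/3 - k²/3 - k*(-14 - k)/3)
-5*(M(-5, 2) + 0)*79 + O(-8) = -5*(-4 + 0)*79 + (13/3)*(-8) = -5*(-4)*79 - 104/3 = 20*79 - 104/3 = 1580 - 104/3 = 4636/3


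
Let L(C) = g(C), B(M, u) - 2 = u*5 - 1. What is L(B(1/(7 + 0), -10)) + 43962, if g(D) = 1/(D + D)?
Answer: 4308275/98 ≈ 43962.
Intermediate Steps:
B(M, u) = 1 + 5*u (B(M, u) = 2 + (u*5 - 1) = 2 + (5*u - 1) = 2 + (-1 + 5*u) = 1 + 5*u)
g(D) = 1/(2*D)
L(C) = 1/(2*C)
L(B(1/(7 + 0), -10)) + 43962 = 1/(2*(1 + 5*(-10))) + 43962 = 1/(2*(1 - 50)) + 43962 = (½)/(-49) + 43962 = (½)*(-1/49) + 43962 = -1/98 + 43962 = 4308275/98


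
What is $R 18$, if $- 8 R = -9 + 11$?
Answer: $- \frac{9}{2} \approx -4.5$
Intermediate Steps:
$R = - \frac{1}{4}$ ($R = - \frac{-9 + 11}{8} = \left(- \frac{1}{8}\right) 2 = - \frac{1}{4} \approx -0.25$)
$R 18 = \left(- \frac{1}{4}\right) 18 = - \frac{9}{2}$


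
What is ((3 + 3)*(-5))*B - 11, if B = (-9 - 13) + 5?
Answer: 499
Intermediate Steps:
B = -17 (B = -22 + 5 = -17)
((3 + 3)*(-5))*B - 11 = ((3 + 3)*(-5))*(-17) - 11 = (6*(-5))*(-17) - 11 = -30*(-17) - 11 = 510 - 11 = 499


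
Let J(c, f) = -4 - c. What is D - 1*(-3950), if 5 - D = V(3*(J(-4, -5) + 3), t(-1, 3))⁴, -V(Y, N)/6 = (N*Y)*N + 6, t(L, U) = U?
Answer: -74247526301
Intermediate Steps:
V(Y, N) = -36 - 6*Y*N² (V(Y, N) = -6*((N*Y)*N + 6) = -6*(Y*N² + 6) = -6*(6 + Y*N²) = -36 - 6*Y*N²)
D = -74247530251 (D = 5 - (-36 - 6*3*((-4 - 1*(-4)) + 3)*3²)⁴ = 5 - (-36 - 6*3*((-4 + 4) + 3)*9)⁴ = 5 - (-36 - 6*3*(0 + 3)*9)⁴ = 5 - (-36 - 6*3*3*9)⁴ = 5 - (-36 - 6*9*9)⁴ = 5 - (-36 - 486)⁴ = 5 - 1*(-522)⁴ = 5 - 1*74247530256 = 5 - 74247530256 = -74247530251)
D - 1*(-3950) = -74247530251 - 1*(-3950) = -74247530251 + 3950 = -74247526301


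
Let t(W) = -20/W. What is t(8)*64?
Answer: -160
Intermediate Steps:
t(8)*64 = -20/8*64 = -20*1/8*64 = -5/2*64 = -160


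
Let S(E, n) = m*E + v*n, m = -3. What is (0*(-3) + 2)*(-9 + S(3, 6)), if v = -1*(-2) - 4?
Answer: -60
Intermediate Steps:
v = -2 (v = 2 - 4 = -2)
S(E, n) = -3*E - 2*n
(0*(-3) + 2)*(-9 + S(3, 6)) = (0*(-3) + 2)*(-9 + (-3*3 - 2*6)) = (0 + 2)*(-9 + (-9 - 12)) = 2*(-9 - 21) = 2*(-30) = -60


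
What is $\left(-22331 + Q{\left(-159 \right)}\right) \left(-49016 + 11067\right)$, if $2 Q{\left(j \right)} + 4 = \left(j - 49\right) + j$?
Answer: $\frac{1708957317}{2} \approx 8.5448 \cdot 10^{8}$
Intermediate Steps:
$Q{\left(j \right)} = - \frac{53}{2} + j$ ($Q{\left(j \right)} = -2 + \frac{\left(j - 49\right) + j}{2} = -2 + \frac{\left(-49 + j\right) + j}{2} = -2 + \frac{-49 + 2 j}{2} = -2 + \left(- \frac{49}{2} + j\right) = - \frac{53}{2} + j$)
$\left(-22331 + Q{\left(-159 \right)}\right) \left(-49016 + 11067\right) = \left(-22331 - \frac{371}{2}\right) \left(-49016 + 11067\right) = \left(-22331 - \frac{371}{2}\right) \left(-37949\right) = \left(- \frac{45033}{2}\right) \left(-37949\right) = \frac{1708957317}{2}$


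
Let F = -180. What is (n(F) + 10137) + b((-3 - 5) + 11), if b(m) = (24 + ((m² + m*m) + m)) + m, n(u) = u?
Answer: 10005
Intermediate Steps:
b(m) = 24 + 2*m + 2*m² (b(m) = (24 + ((m² + m²) + m)) + m = (24 + (2*m² + m)) + m = (24 + (m + 2*m²)) + m = (24 + m + 2*m²) + m = 24 + 2*m + 2*m²)
(n(F) + 10137) + b((-3 - 5) + 11) = (-180 + 10137) + (24 + 2*((-3 - 5) + 11) + 2*((-3 - 5) + 11)²) = 9957 + (24 + 2*(-8 + 11) + 2*(-8 + 11)²) = 9957 + (24 + 2*3 + 2*3²) = 9957 + (24 + 6 + 2*9) = 9957 + (24 + 6 + 18) = 9957 + 48 = 10005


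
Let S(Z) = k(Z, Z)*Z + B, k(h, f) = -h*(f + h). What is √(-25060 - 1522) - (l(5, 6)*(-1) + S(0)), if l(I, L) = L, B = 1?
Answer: 5 + I*√26582 ≈ 5.0 + 163.04*I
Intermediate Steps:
k(h, f) = -h*(f + h)
S(Z) = 1 - 2*Z³ (S(Z) = (-Z*(Z + Z))*Z + 1 = (-Z*2*Z)*Z + 1 = (-2*Z²)*Z + 1 = -2*Z³ + 1 = 1 - 2*Z³)
√(-25060 - 1522) - (l(5, 6)*(-1) + S(0)) = √(-25060 - 1522) - (6*(-1) + (1 - 2*0³)) = √(-26582) - (-6 + (1 - 2*0)) = I*√26582 - (-6 + (1 + 0)) = I*√26582 - (-6 + 1) = I*√26582 - 1*(-5) = I*√26582 + 5 = 5 + I*√26582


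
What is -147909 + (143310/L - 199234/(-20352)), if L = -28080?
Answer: -58697897761/396864 ≈ -1.4790e+5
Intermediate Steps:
-147909 + (143310/L - 199234/(-20352)) = -147909 + (143310/(-28080) - 199234/(-20352)) = -147909 + (143310*(-1/28080) - 199234*(-1/20352)) = -147909 + (-4777/936 + 99617/10176) = -147909 + 1859615/396864 = -58697897761/396864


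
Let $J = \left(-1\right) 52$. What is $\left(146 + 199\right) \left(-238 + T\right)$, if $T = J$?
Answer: $-100050$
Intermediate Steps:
$J = -52$
$T = -52$
$\left(146 + 199\right) \left(-238 + T\right) = \left(146 + 199\right) \left(-238 - 52\right) = 345 \left(-290\right) = -100050$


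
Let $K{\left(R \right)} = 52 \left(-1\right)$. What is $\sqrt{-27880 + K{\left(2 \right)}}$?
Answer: $2 i \sqrt{6983} \approx 167.13 i$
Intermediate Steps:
$K{\left(R \right)} = -52$
$\sqrt{-27880 + K{\left(2 \right)}} = \sqrt{-27880 - 52} = \sqrt{-27932} = 2 i \sqrt{6983}$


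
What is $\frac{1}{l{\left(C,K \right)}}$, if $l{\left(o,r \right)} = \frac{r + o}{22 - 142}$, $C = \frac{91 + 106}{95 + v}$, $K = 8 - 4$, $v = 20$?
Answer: $- \frac{4600}{219} \approx -21.005$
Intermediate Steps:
$K = 4$ ($K = 8 - 4 = 4$)
$C = \frac{197}{115}$ ($C = \frac{91 + 106}{95 + 20} = \frac{197}{115} \approx 1.713$)
$l{\left(o,r \right)} = - \frac{o}{120} - \frac{r}{120}$ ($l{\left(o,r \right)} = \frac{o + r}{-120} = \left(o + r\right) \left(- \frac{1}{120}\right) = - \frac{o}{120} - \frac{r}{120}$)
$\frac{1}{l{\left(C,K \right)}} = \frac{1}{\left(- \frac{1}{120}\right) \frac{197}{115} - \frac{1}{30}} = \frac{1}{- \frac{197}{13800} - \frac{1}{30}} = \frac{1}{- \frac{219}{4600}} = - \frac{4600}{219}$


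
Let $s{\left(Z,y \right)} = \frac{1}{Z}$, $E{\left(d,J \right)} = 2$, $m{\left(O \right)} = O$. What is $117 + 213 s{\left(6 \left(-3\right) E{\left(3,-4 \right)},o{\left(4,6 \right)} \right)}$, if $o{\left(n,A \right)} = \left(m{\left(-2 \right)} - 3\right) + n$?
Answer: $\frac{1333}{12} \approx 111.08$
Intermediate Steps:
$o{\left(n,A \right)} = -5 + n$ ($o{\left(n,A \right)} = \left(-2 - 3\right) + n = -5 + n$)
$117 + 213 s{\left(6 \left(-3\right) E{\left(3,-4 \right)},o{\left(4,6 \right)} \right)} = 117 + \frac{213}{6 \left(-3\right) 2} = 117 + \frac{213}{\left(-18\right) 2} = 117 + \frac{213}{-36} = 117 + 213 \left(- \frac{1}{36}\right) = 117 - \frac{71}{12} = \frac{1333}{12}$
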